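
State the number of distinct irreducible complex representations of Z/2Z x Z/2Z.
4

Proof sketch: The number of irreducible complex representations of a finite group equals its number of conjugacy classes. Z/2Z x Z/2Z is abelian of order 4, so every element is its own conjugacy class: 4 classes, so Z/2Z x Z/2Z (order 4) has exactly 4 irreducible complex representations.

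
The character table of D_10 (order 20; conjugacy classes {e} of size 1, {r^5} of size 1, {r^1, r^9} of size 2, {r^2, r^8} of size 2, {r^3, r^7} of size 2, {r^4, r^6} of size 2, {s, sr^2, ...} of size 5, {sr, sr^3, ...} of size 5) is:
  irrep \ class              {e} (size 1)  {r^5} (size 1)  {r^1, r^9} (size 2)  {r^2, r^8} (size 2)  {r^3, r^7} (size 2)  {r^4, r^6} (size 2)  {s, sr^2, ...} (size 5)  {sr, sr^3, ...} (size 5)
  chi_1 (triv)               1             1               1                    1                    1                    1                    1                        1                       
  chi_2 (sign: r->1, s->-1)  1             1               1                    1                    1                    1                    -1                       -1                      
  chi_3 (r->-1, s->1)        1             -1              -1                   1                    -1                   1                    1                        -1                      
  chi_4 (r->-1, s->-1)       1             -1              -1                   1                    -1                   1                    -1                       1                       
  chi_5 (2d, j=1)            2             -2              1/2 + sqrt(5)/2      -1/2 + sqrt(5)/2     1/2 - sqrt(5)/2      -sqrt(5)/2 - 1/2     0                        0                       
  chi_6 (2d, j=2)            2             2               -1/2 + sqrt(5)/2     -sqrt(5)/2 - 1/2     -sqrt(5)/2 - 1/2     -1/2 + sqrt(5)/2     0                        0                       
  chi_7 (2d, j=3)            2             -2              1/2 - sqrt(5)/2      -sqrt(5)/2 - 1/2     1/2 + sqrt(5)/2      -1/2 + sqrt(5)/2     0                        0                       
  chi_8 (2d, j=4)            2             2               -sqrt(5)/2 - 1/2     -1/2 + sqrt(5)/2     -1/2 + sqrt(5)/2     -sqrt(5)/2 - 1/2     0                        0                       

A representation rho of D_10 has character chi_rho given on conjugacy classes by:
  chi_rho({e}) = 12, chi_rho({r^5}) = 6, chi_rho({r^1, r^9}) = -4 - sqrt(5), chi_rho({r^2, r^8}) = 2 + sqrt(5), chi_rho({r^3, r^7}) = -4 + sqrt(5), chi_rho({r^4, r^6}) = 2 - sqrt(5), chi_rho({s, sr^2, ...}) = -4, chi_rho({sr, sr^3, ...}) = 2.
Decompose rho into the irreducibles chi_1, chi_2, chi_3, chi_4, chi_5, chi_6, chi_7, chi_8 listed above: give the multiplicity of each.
Multiplicities: chi_1: 0, chi_2: 1, chi_3: 0, chi_4: 3, chi_5: 0, chi_6: 1, chi_7: 0, chi_8: 3.

Solution. Use <chi_rho, chi> = (1/|G|) sum_C |C| * chi_rho(C) * conj(chi(C)) with |G| = 20 for each irreducible chi in the table:
  <chi_rho, chi_1> = (1/20)[1*(12)*conj(1) + 1*(6)*conj(1) + 2*(-4 - sqrt(5))*conj(1) + 2*(2 + sqrt(5))*conj(1) + 2*(-4 + sqrt(5))*conj(1) + 2*(2 - sqrt(5))*conj(1) + 5*(-4)*conj(1) + 5*(2)*conj(1)]
      = (1/20)[(12) + (6) + (-8 - 2*sqrt(5)) + (4 + 2*sqrt(5)) + (-8 + 2*sqrt(5)) + (4 - 2*sqrt(5)) + (-20) + (10)] = 0/20 = 0
  <chi_rho, chi_2> = (1/20)[1*(12)*conj(1) + 1*(6)*conj(1) + 2*(-4 - sqrt(5))*conj(1) + 2*(2 + sqrt(5))*conj(1) + 2*(-4 + sqrt(5))*conj(1) + 2*(2 - sqrt(5))*conj(1) + 5*(-4)*conj(-1) + 5*(2)*conj(-1)]
      = (1/20)[(12) + (6) + (-8 - 2*sqrt(5)) + (4 + 2*sqrt(5)) + (-8 + 2*sqrt(5)) + (4 - 2*sqrt(5)) + (20) + (-10)] = 20/20 = 1
  <chi_rho, chi_3> = (1/20)[1*(12)*conj(1) + 1*(6)*conj(-1) + 2*(-4 - sqrt(5))*conj(-1) + 2*(2 + sqrt(5))*conj(1) + 2*(-4 + sqrt(5))*conj(-1) + 2*(2 - sqrt(5))*conj(1) + 5*(-4)*conj(1) + 5*(2)*conj(-1)]
      = (1/20)[(12) + (-6) + (2*sqrt(5) + 8) + (4 + 2*sqrt(5)) + (8 - 2*sqrt(5)) + (4 - 2*sqrt(5)) + (-20) + (-10)] = 0/20 = 0
  <chi_rho, chi_4> = (1/20)[1*(12)*conj(1) + 1*(6)*conj(-1) + 2*(-4 - sqrt(5))*conj(-1) + 2*(2 + sqrt(5))*conj(1) + 2*(-4 + sqrt(5))*conj(-1) + 2*(2 - sqrt(5))*conj(1) + 5*(-4)*conj(-1) + 5*(2)*conj(1)]
      = (1/20)[(12) + (-6) + (2*sqrt(5) + 8) + (4 + 2*sqrt(5)) + (8 - 2*sqrt(5)) + (4 - 2*sqrt(5)) + (20) + (10)] = 60/20 = 3
  <chi_rho, chi_5> = (1/20)[1*(12)*conj(2) + 1*(6)*conj(-2) + 2*(-4 - sqrt(5))*conj(1/2 + sqrt(5)/2) + 2*(2 + sqrt(5))*conj(-1/2 + sqrt(5)/2) + 2*(-4 + sqrt(5))*conj(1/2 - sqrt(5)/2) + 2*(2 - sqrt(5))*conj(-sqrt(5)/2 - 1/2) + 5*(-4)*conj(0) + 5*(2)*conj(0)]
      = (1/20)[(24) + (-12) + (-5*sqrt(5) - 9) + (sqrt(5) + 3) + (-9 + 5*sqrt(5)) + (3 - sqrt(5)) + (0) + (0)] = 0/20 = 0
  <chi_rho, chi_6> = (1/20)[1*(12)*conj(2) + 1*(6)*conj(2) + 2*(-4 - sqrt(5))*conj(-1/2 + sqrt(5)/2) + 2*(2 + sqrt(5))*conj(-sqrt(5)/2 - 1/2) + 2*(-4 + sqrt(5))*conj(-sqrt(5)/2 - 1/2) + 2*(2 - sqrt(5))*conj(-1/2 + sqrt(5)/2) + 5*(-4)*conj(0) + 5*(2)*conj(0)]
      = (1/20)[(24) + (12) + (-3*sqrt(5) - 1) + (-7 - 3*sqrt(5)) + (-1 + 3*sqrt(5)) + (-7 + 3*sqrt(5)) + (0) + (0)] = 20/20 = 1
  <chi_rho, chi_7> = (1/20)[1*(12)*conj(2) + 1*(6)*conj(-2) + 2*(-4 - sqrt(5))*conj(1/2 - sqrt(5)/2) + 2*(2 + sqrt(5))*conj(-sqrt(5)/2 - 1/2) + 2*(-4 + sqrt(5))*conj(1/2 + sqrt(5)/2) + 2*(2 - sqrt(5))*conj(-1/2 + sqrt(5)/2) + 5*(-4)*conj(0) + 5*(2)*conj(0)]
      = (1/20)[(24) + (-12) + (1 + 3*sqrt(5)) + (-7 - 3*sqrt(5)) + (1 - 3*sqrt(5)) + (-7 + 3*sqrt(5)) + (0) + (0)] = 0/20 = 0
  <chi_rho, chi_8> = (1/20)[1*(12)*conj(2) + 1*(6)*conj(2) + 2*(-4 - sqrt(5))*conj(-sqrt(5)/2 - 1/2) + 2*(2 + sqrt(5))*conj(-1/2 + sqrt(5)/2) + 2*(-4 + sqrt(5))*conj(-1/2 + sqrt(5)/2) + 2*(2 - sqrt(5))*conj(-sqrt(5)/2 - 1/2) + 5*(-4)*conj(0) + 5*(2)*conj(0)]
      = (1/20)[(24) + (12) + (9 + 5*sqrt(5)) + (sqrt(5) + 3) + (9 - 5*sqrt(5)) + (3 - sqrt(5)) + (0) + (0)] = 60/20 = 3
Dimension check: dim(rho) = sum (mult * dim) = 0*1 + 1*1 + 0*1 + 3*1 + 0*2 + 1*2 + 0*2 + 3*2 = 12 = chi_rho(e) = 12.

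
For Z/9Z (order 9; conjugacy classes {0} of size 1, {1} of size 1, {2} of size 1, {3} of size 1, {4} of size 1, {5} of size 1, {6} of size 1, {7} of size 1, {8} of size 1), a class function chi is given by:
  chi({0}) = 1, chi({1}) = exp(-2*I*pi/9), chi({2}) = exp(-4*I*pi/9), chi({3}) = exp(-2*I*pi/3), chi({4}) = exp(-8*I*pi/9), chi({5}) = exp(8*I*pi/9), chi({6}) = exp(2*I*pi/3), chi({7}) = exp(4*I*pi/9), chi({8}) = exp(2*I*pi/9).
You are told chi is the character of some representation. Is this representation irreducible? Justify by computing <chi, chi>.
Irreducible: <chi, chi> = 1.

Solution. <chi, chi> = (1/|G|) sum_C |C| * |chi(C)|^2 = (1/9)[1*|1|^2 + 1*|exp(-2*I*pi/9)|^2 + 1*|exp(-4*I*pi/9)|^2 + 1*|exp(-2*I*pi/3)|^2 + 1*|exp(-8*I*pi/9)|^2 + 1*|exp(8*I*pi/9)|^2 + 1*|exp(2*I*pi/3)|^2 + 1*|exp(4*I*pi/9)|^2 + 1*|exp(2*I*pi/9)|^2]
  = (1/9)[(1) + (1) + (1) + (1) + (1) + (1) + (1) + (1) + (1)] = 9/9 = 1.
(Exp terms are combined using exp(i*s)*conj(exp(i*t)) = exp(i*(s-t)), and sums of them are collapsed using the identity that for every m > 1 the m distinct m-th roots of unity sum to 0, e.g. 1 + exp(2*I*pi/3) + exp(-2*I*pi/3) = 0.)
A character is irreducible iff <chi, chi> = 1, so this representation is irreducible.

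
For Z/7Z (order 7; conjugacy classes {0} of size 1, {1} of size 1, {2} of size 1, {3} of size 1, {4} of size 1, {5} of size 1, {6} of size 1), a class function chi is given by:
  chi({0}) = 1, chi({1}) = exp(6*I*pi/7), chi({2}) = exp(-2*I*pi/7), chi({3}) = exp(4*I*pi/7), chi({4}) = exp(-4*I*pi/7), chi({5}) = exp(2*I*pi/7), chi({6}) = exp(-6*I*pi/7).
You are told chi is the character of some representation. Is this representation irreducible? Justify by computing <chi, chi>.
Irreducible: <chi, chi> = 1.

Why: <chi, chi> = (1/|G|) sum_C |C| * |chi(C)|^2 = (1/7)[1*|1|^2 + 1*|exp(6*I*pi/7)|^2 + 1*|exp(-2*I*pi/7)|^2 + 1*|exp(4*I*pi/7)|^2 + 1*|exp(-4*I*pi/7)|^2 + 1*|exp(2*I*pi/7)|^2 + 1*|exp(-6*I*pi/7)|^2]
  = (1/7)[(1) + (1) + (1) + (1) + (1) + (1) + (1)] = 7/7 = 1.
(Exp terms are combined using exp(i*s)*conj(exp(i*t)) = exp(i*(s-t)), and sums of them are collapsed using the identity that for every m > 1 the m distinct m-th roots of unity sum to 0, e.g. 1 + exp(2*I*pi/3) + exp(-2*I*pi/3) = 0.)
A character is irreducible iff <chi, chi> = 1, so this representation is irreducible.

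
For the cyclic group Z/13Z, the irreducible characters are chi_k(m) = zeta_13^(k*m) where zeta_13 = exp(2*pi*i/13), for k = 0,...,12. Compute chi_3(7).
chi_3(7) = zeta_13^21 = exp(-10*I*pi/13)

Derivation: chi_3(7) = zeta_13^(3*7) = zeta_13^21. Since zeta_13^13 = 1, this equals zeta_13^8 = exp(2*pi*i*8/13) = exp(-10*I*pi/13).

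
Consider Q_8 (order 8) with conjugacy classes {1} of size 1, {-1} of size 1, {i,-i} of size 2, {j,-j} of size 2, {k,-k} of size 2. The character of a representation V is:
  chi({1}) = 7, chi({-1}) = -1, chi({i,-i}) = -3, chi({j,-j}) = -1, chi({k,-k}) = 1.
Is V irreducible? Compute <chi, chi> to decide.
Not irreducible (reducible): <chi, chi> = 9 > 1.

Reasoning: <chi, chi> = (1/|G|) sum_C |C| * |chi(C)|^2 = (1/8)[1*|7|^2 + 1*|-1|^2 + 2*|-3|^2 + 2*|-1|^2 + 2*|1|^2]
  = (1/8)[(49) + (1) + (18) + (2) + (2)] = 72/8 = 9.
A character is irreducible iff <chi, chi> = 1, so this representation is reducible.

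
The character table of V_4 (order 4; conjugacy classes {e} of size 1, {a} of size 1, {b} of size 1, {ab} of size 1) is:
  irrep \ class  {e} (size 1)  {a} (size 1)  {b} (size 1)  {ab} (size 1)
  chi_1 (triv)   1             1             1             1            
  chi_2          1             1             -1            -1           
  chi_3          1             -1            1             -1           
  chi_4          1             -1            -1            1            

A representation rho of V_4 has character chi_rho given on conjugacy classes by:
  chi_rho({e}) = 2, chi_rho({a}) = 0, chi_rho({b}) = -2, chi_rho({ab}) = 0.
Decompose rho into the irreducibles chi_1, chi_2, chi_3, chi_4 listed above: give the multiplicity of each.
Multiplicities: chi_1: 0, chi_2: 1, chi_3: 0, chi_4: 1.

Proof sketch: Use <chi_rho, chi> = (1/|G|) sum_C |C| * chi_rho(C) * conj(chi(C)) with |G| = 4 for each irreducible chi in the table:
  <chi_rho, chi_1> = (1/4)[1*(2)*conj(1) + 1*(0)*conj(1) + 1*(-2)*conj(1) + 1*(0)*conj(1)]
      = (1/4)[(2) + (0) + (-2) + (0)] = 0/4 = 0
  <chi_rho, chi_2> = (1/4)[1*(2)*conj(1) + 1*(0)*conj(1) + 1*(-2)*conj(-1) + 1*(0)*conj(-1)]
      = (1/4)[(2) + (0) + (2) + (0)] = 4/4 = 1
  <chi_rho, chi_3> = (1/4)[1*(2)*conj(1) + 1*(0)*conj(-1) + 1*(-2)*conj(1) + 1*(0)*conj(-1)]
      = (1/4)[(2) + (0) + (-2) + (0)] = 0/4 = 0
  <chi_rho, chi_4> = (1/4)[1*(2)*conj(1) + 1*(0)*conj(-1) + 1*(-2)*conj(-1) + 1*(0)*conj(1)]
      = (1/4)[(2) + (0) + (2) + (0)] = 4/4 = 1
Dimension check: dim(rho) = sum (mult * dim) = 0*1 + 1*1 + 0*1 + 1*1 = 2 = chi_rho(e) = 2.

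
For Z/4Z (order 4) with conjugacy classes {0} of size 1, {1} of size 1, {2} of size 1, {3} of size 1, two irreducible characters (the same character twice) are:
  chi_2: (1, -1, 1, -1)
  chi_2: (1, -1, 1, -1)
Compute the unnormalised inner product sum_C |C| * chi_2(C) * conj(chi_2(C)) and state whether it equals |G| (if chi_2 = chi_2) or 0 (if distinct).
Sum = 4 = |G| = 4; so <chi_2, chi_2> = 1 (norm-1 confirms irreducibility).

Proof sketch: Compute term by term over conjugacy classes (|C| * chi_2(C) * conj(chi_2(C))):
  1*(1)*conj(1) + 1*(-1)*conj(-1) + 1*(1)*conj(1) + 1*(-1)*conj(-1)
  = (1) + (1) + (1) + (1)
  = 4.
(Exp terms are combined using exp(i*s)*conj(exp(i*t)) = exp(i*(s-t)), and sums of them are collapsed using the identity that for every m > 1 the m distinct m-th roots of unity sum to 0, e.g. 1 + exp(2*I*pi/3) + exp(-2*I*pi/3) = 0.)
Dividing by |G| = 4 gives 4/4 = 1, matching the row-orthogonality relation <chi_2, chi_2> = [chi_2 = chi_2].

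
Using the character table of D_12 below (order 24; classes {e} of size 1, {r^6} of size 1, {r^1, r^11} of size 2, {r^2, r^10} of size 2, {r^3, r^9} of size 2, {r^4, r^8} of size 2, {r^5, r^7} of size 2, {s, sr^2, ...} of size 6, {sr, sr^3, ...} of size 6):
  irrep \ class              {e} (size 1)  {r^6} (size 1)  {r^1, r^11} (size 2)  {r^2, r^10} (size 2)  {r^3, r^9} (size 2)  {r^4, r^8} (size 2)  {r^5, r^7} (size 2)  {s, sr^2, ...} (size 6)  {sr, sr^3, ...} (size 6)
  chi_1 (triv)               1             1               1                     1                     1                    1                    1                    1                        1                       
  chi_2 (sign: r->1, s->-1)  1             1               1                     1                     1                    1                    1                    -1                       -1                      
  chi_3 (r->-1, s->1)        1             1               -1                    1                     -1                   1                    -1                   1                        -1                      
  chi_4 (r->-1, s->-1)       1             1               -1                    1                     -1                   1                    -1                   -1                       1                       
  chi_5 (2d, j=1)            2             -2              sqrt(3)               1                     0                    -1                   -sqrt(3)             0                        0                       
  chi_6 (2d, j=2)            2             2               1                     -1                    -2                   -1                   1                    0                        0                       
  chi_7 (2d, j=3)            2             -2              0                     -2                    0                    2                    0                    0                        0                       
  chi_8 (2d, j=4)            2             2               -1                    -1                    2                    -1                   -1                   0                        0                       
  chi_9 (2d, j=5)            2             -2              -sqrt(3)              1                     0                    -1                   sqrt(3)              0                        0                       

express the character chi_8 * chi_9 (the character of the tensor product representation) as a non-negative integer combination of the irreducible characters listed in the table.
chi_8 tensor chi_9 = chi_5 + chi_7 (all other irreducibles have multiplicity 0).

The character of a tensor product is the pointwise product (chi_8 * chi_9)(C) = chi_8(C) * chi_9(C):
  {e}: (2)*(2), {r^6}: (2)*(-2), {r^1, r^11}: (-1)*(-sqrt(3)), {r^2, r^10}: (-1)*(1), {r^3, r^9}: (2)*(0), {r^4, r^8}: (-1)*(-1), {r^5, r^7}: (-1)*(sqrt(3)), {s, sr^2, ...}: (0)*(0), {sr, sr^3, ...}: (0)*(0)
so (chi_8 * chi_9) takes values
  {e} -> 4, {r^6} -> -4, {r^1, r^11} -> sqrt(3), {r^2, r^10} -> -1, {r^3, r^9} -> 0, {r^4, r^8} -> 1, {r^5, r^7} -> -sqrt(3), {s, sr^2, ...} -> 0, {sr, sr^3, ...} -> 0.
Now take the inner product of this character with each irreducible chi from the table, <chi_8*chi_9, chi> = (1/24) sum_C |C| (chi_8*chi_9)(C) conj(chi(C)):
  <chi_8*chi_9, chi_1> = (1/24)[1*(4)*conj(1) + 1*(-4)*conj(1) + 2*(sqrt(3))*conj(1) + 2*(-1)*conj(1) + 2*(0)*conj(1) + 2*(1)*conj(1) + 2*(-sqrt(3))*conj(1) + 6*(0)*conj(1) + 6*(0)*conj(1)]
      = (1/24)[(4) + (-4) + (2*sqrt(3)) + (-2) + (0) + (2) + (-2*sqrt(3)) + (0) + (0)] = 0/24 = 0
  <chi_8*chi_9, chi_2> = (1/24)[1*(4)*conj(1) + 1*(-4)*conj(1) + 2*(sqrt(3))*conj(1) + 2*(-1)*conj(1) + 2*(0)*conj(1) + 2*(1)*conj(1) + 2*(-sqrt(3))*conj(1) + 6*(0)*conj(-1) + 6*(0)*conj(-1)]
      = (1/24)[(4) + (-4) + (2*sqrt(3)) + (-2) + (0) + (2) + (-2*sqrt(3)) + (0) + (0)] = 0/24 = 0
  <chi_8*chi_9, chi_3> = (1/24)[1*(4)*conj(1) + 1*(-4)*conj(1) + 2*(sqrt(3))*conj(-1) + 2*(-1)*conj(1) + 2*(0)*conj(-1) + 2*(1)*conj(1) + 2*(-sqrt(3))*conj(-1) + 6*(0)*conj(1) + 6*(0)*conj(-1)]
      = (1/24)[(4) + (-4) + (-2*sqrt(3)) + (-2) + (0) + (2) + (2*sqrt(3)) + (0) + (0)] = 0/24 = 0
  <chi_8*chi_9, chi_4> = (1/24)[1*(4)*conj(1) + 1*(-4)*conj(1) + 2*(sqrt(3))*conj(-1) + 2*(-1)*conj(1) + 2*(0)*conj(-1) + 2*(1)*conj(1) + 2*(-sqrt(3))*conj(-1) + 6*(0)*conj(-1) + 6*(0)*conj(1)]
      = (1/24)[(4) + (-4) + (-2*sqrt(3)) + (-2) + (0) + (2) + (2*sqrt(3)) + (0) + (0)] = 0/24 = 0
  <chi_8*chi_9, chi_5> = (1/24)[1*(4)*conj(2) + 1*(-4)*conj(-2) + 2*(sqrt(3))*conj(sqrt(3)) + 2*(-1)*conj(1) + 2*(0)*conj(0) + 2*(1)*conj(-1) + 2*(-sqrt(3))*conj(-sqrt(3)) + 6*(0)*conj(0) + 6*(0)*conj(0)]
      = (1/24)[(8) + (8) + (6) + (-2) + (0) + (-2) + (6) + (0) + (0)] = 24/24 = 1
  <chi_8*chi_9, chi_6> = (1/24)[1*(4)*conj(2) + 1*(-4)*conj(2) + 2*(sqrt(3))*conj(1) + 2*(-1)*conj(-1) + 2*(0)*conj(-2) + 2*(1)*conj(-1) + 2*(-sqrt(3))*conj(1) + 6*(0)*conj(0) + 6*(0)*conj(0)]
      = (1/24)[(8) + (-8) + (2*sqrt(3)) + (2) + (0) + (-2) + (-2*sqrt(3)) + (0) + (0)] = 0/24 = 0
  <chi_8*chi_9, chi_7> = (1/24)[1*(4)*conj(2) + 1*(-4)*conj(-2) + 2*(sqrt(3))*conj(0) + 2*(-1)*conj(-2) + 2*(0)*conj(0) + 2*(1)*conj(2) + 2*(-sqrt(3))*conj(0) + 6*(0)*conj(0) + 6*(0)*conj(0)]
      = (1/24)[(8) + (8) + (0) + (4) + (0) + (4) + (0) + (0) + (0)] = 24/24 = 1
  <chi_8*chi_9, chi_8> = (1/24)[1*(4)*conj(2) + 1*(-4)*conj(2) + 2*(sqrt(3))*conj(-1) + 2*(-1)*conj(-1) + 2*(0)*conj(2) + 2*(1)*conj(-1) + 2*(-sqrt(3))*conj(-1) + 6*(0)*conj(0) + 6*(0)*conj(0)]
      = (1/24)[(8) + (-8) + (-2*sqrt(3)) + (2) + (0) + (-2) + (2*sqrt(3)) + (0) + (0)] = 0/24 = 0
  <chi_8*chi_9, chi_9> = (1/24)[1*(4)*conj(2) + 1*(-4)*conj(-2) + 2*(sqrt(3))*conj(-sqrt(3)) + 2*(-1)*conj(1) + 2*(0)*conj(0) + 2*(1)*conj(-1) + 2*(-sqrt(3))*conj(sqrt(3)) + 6*(0)*conj(0) + 6*(0)*conj(0)]
      = (1/24)[(8) + (8) + (-6) + (-2) + (0) + (-2) + (-6) + (0) + (0)] = 0/24 = 0
Hence the multiplicities are chi_5: 1, chi_7: 1. Dimension check: dim(chi_8)*dim(chi_9) = 2*2 = 4 and sum (mult * dim) = 1*2 + 1*2 = 4.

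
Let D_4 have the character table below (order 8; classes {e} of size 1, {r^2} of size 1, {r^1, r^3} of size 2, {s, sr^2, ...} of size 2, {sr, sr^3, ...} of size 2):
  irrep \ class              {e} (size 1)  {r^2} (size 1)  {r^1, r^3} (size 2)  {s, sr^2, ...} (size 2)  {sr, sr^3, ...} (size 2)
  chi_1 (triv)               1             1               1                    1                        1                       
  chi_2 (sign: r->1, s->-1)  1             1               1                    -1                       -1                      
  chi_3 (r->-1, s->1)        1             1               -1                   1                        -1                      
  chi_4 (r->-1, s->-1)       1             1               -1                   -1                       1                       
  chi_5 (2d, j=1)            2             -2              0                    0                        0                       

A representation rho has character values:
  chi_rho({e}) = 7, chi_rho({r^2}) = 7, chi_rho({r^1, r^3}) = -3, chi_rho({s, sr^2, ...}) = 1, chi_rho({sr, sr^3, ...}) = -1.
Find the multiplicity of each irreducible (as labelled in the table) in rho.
Multiplicities: chi_1: 1, chi_2: 1, chi_3: 3, chi_4: 2, chi_5: 0.

Derivation: Use <chi_rho, chi> = (1/|G|) sum_C |C| * chi_rho(C) * conj(chi(C)) with |G| = 8 for each irreducible chi in the table:
  <chi_rho, chi_1> = (1/8)[1*(7)*conj(1) + 1*(7)*conj(1) + 2*(-3)*conj(1) + 2*(1)*conj(1) + 2*(-1)*conj(1)]
      = (1/8)[(7) + (7) + (-6) + (2) + (-2)] = 8/8 = 1
  <chi_rho, chi_2> = (1/8)[1*(7)*conj(1) + 1*(7)*conj(1) + 2*(-3)*conj(1) + 2*(1)*conj(-1) + 2*(-1)*conj(-1)]
      = (1/8)[(7) + (7) + (-6) + (-2) + (2)] = 8/8 = 1
  <chi_rho, chi_3> = (1/8)[1*(7)*conj(1) + 1*(7)*conj(1) + 2*(-3)*conj(-1) + 2*(1)*conj(1) + 2*(-1)*conj(-1)]
      = (1/8)[(7) + (7) + (6) + (2) + (2)] = 24/8 = 3
  <chi_rho, chi_4> = (1/8)[1*(7)*conj(1) + 1*(7)*conj(1) + 2*(-3)*conj(-1) + 2*(1)*conj(-1) + 2*(-1)*conj(1)]
      = (1/8)[(7) + (7) + (6) + (-2) + (-2)] = 16/8 = 2
  <chi_rho, chi_5> = (1/8)[1*(7)*conj(2) + 1*(7)*conj(-2) + 2*(-3)*conj(0) + 2*(1)*conj(0) + 2*(-1)*conj(0)]
      = (1/8)[(14) + (-14) + (0) + (0) + (0)] = 0/8 = 0
Dimension check: dim(rho) = sum (mult * dim) = 1*1 + 1*1 + 3*1 + 2*1 + 0*2 = 7 = chi_rho(e) = 7.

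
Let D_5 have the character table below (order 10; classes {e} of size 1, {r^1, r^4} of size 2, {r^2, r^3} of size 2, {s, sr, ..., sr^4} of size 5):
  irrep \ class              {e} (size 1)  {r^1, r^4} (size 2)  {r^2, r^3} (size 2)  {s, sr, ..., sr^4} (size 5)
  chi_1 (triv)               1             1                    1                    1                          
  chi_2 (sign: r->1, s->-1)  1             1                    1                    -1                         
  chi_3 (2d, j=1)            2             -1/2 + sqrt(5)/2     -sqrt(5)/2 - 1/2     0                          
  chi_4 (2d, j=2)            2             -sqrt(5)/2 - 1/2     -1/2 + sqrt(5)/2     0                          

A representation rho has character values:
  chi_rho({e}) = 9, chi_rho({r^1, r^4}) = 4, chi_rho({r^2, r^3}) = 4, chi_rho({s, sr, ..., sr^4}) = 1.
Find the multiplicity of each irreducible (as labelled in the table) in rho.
Multiplicities: chi_1: 3, chi_2: 2, chi_3: 1, chi_4: 1.

Argument: Use <chi_rho, chi> = (1/|G|) sum_C |C| * chi_rho(C) * conj(chi(C)) with |G| = 10 for each irreducible chi in the table:
  <chi_rho, chi_1> = (1/10)[1*(9)*conj(1) + 2*(4)*conj(1) + 2*(4)*conj(1) + 5*(1)*conj(1)]
      = (1/10)[(9) + (8) + (8) + (5)] = 30/10 = 3
  <chi_rho, chi_2> = (1/10)[1*(9)*conj(1) + 2*(4)*conj(1) + 2*(4)*conj(1) + 5*(1)*conj(-1)]
      = (1/10)[(9) + (8) + (8) + (-5)] = 20/10 = 2
  <chi_rho, chi_3> = (1/10)[1*(9)*conj(2) + 2*(4)*conj(-1/2 + sqrt(5)/2) + 2*(4)*conj(-sqrt(5)/2 - 1/2) + 5*(1)*conj(0)]
      = (1/10)[(18) + (-4 + 4*sqrt(5)) + (-4*sqrt(5) - 4) + (0)] = 10/10 = 1
  <chi_rho, chi_4> = (1/10)[1*(9)*conj(2) + 2*(4)*conj(-sqrt(5)/2 - 1/2) + 2*(4)*conj(-1/2 + sqrt(5)/2) + 5*(1)*conj(0)]
      = (1/10)[(18) + (-4*sqrt(5) - 4) + (-4 + 4*sqrt(5)) + (0)] = 10/10 = 1
Dimension check: dim(rho) = sum (mult * dim) = 3*1 + 2*1 + 1*2 + 1*2 = 9 = chi_rho(e) = 9.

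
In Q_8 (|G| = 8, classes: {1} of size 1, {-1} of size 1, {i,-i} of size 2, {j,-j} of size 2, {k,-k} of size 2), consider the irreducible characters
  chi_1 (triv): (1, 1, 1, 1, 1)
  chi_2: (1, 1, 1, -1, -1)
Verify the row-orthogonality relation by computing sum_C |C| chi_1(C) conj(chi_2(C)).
Sum = 0; so <chi_1, chi_2> = 0 (distinct irreducibles are orthogonal).

Derivation: Compute term by term over conjugacy classes (|C| * chi_1(C) * conj(chi_2(C))):
  1*(1)*conj(1) + 1*(1)*conj(1) + 2*(1)*conj(1) + 2*(1)*conj(-1) + 2*(1)*conj(-1)
  = (1) + (1) + (2) + (-2) + (-2)
  = 0.
Dividing by |G| = 8 gives 0/8 = 0, matching the row-orthogonality relation <chi_1, chi_2> = [chi_1 = chi_2].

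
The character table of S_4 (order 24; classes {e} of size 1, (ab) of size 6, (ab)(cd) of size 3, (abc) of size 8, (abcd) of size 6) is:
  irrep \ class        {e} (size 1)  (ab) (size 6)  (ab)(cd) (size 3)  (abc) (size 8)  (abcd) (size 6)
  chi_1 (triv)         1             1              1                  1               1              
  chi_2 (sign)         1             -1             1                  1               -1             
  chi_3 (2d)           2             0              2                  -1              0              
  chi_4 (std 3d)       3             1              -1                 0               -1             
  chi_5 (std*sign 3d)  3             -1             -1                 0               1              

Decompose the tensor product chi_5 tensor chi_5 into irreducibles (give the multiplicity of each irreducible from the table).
chi_5 tensor chi_5 = chi_1 + chi_3 + chi_4 + chi_5 (all other irreducibles have multiplicity 0).

Justification: The character of a tensor product is the pointwise product (chi_5 * chi_5)(C) = chi_5(C) * chi_5(C):
  {e}: (3)*(3), (ab): (-1)*(-1), (ab)(cd): (-1)*(-1), (abc): (0)*(0), (abcd): (1)*(1)
so (chi_5 * chi_5) takes values
  {e} -> 9, (ab) -> 1, (ab)(cd) -> 1, (abc) -> 0, (abcd) -> 1.
Now take the inner product of this character with each irreducible chi from the table, <chi_5*chi_5, chi> = (1/24) sum_C |C| (chi_5*chi_5)(C) conj(chi(C)):
  <chi_5*chi_5, chi_1> = (1/24)[1*(9)*conj(1) + 6*(1)*conj(1) + 3*(1)*conj(1) + 8*(0)*conj(1) + 6*(1)*conj(1)]
      = (1/24)[(9) + (6) + (3) + (0) + (6)] = 24/24 = 1
  <chi_5*chi_5, chi_2> = (1/24)[1*(9)*conj(1) + 6*(1)*conj(-1) + 3*(1)*conj(1) + 8*(0)*conj(1) + 6*(1)*conj(-1)]
      = (1/24)[(9) + (-6) + (3) + (0) + (-6)] = 0/24 = 0
  <chi_5*chi_5, chi_3> = (1/24)[1*(9)*conj(2) + 6*(1)*conj(0) + 3*(1)*conj(2) + 8*(0)*conj(-1) + 6*(1)*conj(0)]
      = (1/24)[(18) + (0) + (6) + (0) + (0)] = 24/24 = 1
  <chi_5*chi_5, chi_4> = (1/24)[1*(9)*conj(3) + 6*(1)*conj(1) + 3*(1)*conj(-1) + 8*(0)*conj(0) + 6*(1)*conj(-1)]
      = (1/24)[(27) + (6) + (-3) + (0) + (-6)] = 24/24 = 1
  <chi_5*chi_5, chi_5> = (1/24)[1*(9)*conj(3) + 6*(1)*conj(-1) + 3*(1)*conj(-1) + 8*(0)*conj(0) + 6*(1)*conj(1)]
      = (1/24)[(27) + (-6) + (-3) + (0) + (6)] = 24/24 = 1
Hence the multiplicities are chi_1: 1, chi_3: 1, chi_4: 1, chi_5: 1. Dimension check: dim(chi_5)*dim(chi_5) = 3*3 = 9 and sum (mult * dim) = 1*1 + 1*2 + 1*3 + 1*3 = 9.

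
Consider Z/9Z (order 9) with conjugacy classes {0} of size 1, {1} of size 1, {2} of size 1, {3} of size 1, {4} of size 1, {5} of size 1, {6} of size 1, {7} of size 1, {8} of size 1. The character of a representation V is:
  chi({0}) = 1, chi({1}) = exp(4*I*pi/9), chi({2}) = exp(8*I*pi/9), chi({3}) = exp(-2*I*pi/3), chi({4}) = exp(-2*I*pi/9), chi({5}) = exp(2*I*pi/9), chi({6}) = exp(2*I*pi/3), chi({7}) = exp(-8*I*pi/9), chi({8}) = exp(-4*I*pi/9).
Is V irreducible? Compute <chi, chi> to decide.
Irreducible: <chi, chi> = 1.

Justification: <chi, chi> = (1/|G|) sum_C |C| * |chi(C)|^2 = (1/9)[1*|1|^2 + 1*|exp(4*I*pi/9)|^2 + 1*|exp(8*I*pi/9)|^2 + 1*|exp(-2*I*pi/3)|^2 + 1*|exp(-2*I*pi/9)|^2 + 1*|exp(2*I*pi/9)|^2 + 1*|exp(2*I*pi/3)|^2 + 1*|exp(-8*I*pi/9)|^2 + 1*|exp(-4*I*pi/9)|^2]
  = (1/9)[(1) + (1) + (1) + (1) + (1) + (1) + (1) + (1) + (1)] = 9/9 = 1.
(Exp terms are combined using exp(i*s)*conj(exp(i*t)) = exp(i*(s-t)), and sums of them are collapsed using the identity that for every m > 1 the m distinct m-th roots of unity sum to 0, e.g. 1 + exp(2*I*pi/3) + exp(-2*I*pi/3) = 0.)
A character is irreducible iff <chi, chi> = 1, so this representation is irreducible.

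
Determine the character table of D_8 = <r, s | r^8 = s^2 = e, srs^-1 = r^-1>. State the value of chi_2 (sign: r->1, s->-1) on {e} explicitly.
Conjugacy classes: {e} of size 1, {r^4} of size 1, {r^1, r^7} of size 2, {r^2, r^6} of size 2, {r^3, r^5} of size 2, {s, sr^2, ...} of size 4, {sr, sr^3, ...} of size 4.
Character table:
  irrep \ class              {e} (size 1)  {r^4} (size 1)  {r^1, r^7} (size 2)  {r^2, r^6} (size 2)  {r^3, r^5} (size 2)  {s, sr^2, ...} (size 4)  {sr, sr^3, ...} (size 4)
  chi_1 (triv)               1             1               1                    1                    1                    1                        1                       
  chi_2 (sign: r->1, s->-1)  1             1               1                    1                    1                    -1                       -1                      
  chi_3 (r->-1, s->1)        1             1               -1                   1                    -1                   1                        -1                      
  chi_4 (r->-1, s->-1)       1             1               -1                   1                    -1                   -1                       1                       
  chi_5 (2d, j=1)            2             -2              sqrt(2)              0                    -sqrt(2)             0                        0                       
  chi_6 (2d, j=2)            2             2               0                    -2                   0                    0                        0                       
  chi_7 (2d, j=3)            2             -2              -sqrt(2)             0                    sqrt(2)              0                        0                       

Spot check: chi_2 (sign: r->1, s->-1) on {e} = 1.

Explanation: D_8 has order 2*8 = 16 with 7 conjugacy classes, hence 7 irreducibles. Sum of squared dims 1 + 1 + 1 + 1 + 4 + 4 + 4 = 16 = |G|. Linear characters come from the abelianisation; the 2-dimensional irreps have character r^k -> 2*cos(2*pi*j*k/8), reflections -> 0.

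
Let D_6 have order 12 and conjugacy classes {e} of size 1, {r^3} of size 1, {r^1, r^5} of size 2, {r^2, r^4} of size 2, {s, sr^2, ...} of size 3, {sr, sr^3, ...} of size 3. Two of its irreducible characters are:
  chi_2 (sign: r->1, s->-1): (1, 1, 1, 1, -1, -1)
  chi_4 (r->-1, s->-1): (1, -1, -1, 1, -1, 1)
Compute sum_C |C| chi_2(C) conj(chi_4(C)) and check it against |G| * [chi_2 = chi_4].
Sum = 0; so <chi_2, chi_4> = 0 (distinct irreducibles are orthogonal).

Derivation: Compute term by term over conjugacy classes (|C| * chi_2(C) * conj(chi_4(C))):
  1*(1)*conj(1) + 1*(1)*conj(-1) + 2*(1)*conj(-1) + 2*(1)*conj(1) + 3*(-1)*conj(-1) + 3*(-1)*conj(1)
  = (1) + (-1) + (-2) + (2) + (3) + (-3)
  = 0.
Dividing by |G| = 12 gives 0/12 = 0, matching the row-orthogonality relation <chi_2, chi_4> = [chi_2 = chi_4].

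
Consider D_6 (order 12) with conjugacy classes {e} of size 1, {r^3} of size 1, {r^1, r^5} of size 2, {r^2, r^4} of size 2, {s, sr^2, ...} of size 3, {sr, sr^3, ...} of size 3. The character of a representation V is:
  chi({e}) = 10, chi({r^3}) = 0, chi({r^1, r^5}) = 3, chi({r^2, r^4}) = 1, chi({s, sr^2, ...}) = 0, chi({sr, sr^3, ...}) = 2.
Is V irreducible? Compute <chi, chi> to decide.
Not irreducible (reducible): <chi, chi> = 11 > 1.

Why: <chi, chi> = (1/|G|) sum_C |C| * |chi(C)|^2 = (1/12)[1*|10|^2 + 1*|0|^2 + 2*|3|^2 + 2*|1|^2 + 3*|0|^2 + 3*|2|^2]
  = (1/12)[(100) + (0) + (18) + (2) + (0) + (12)] = 132/12 = 11.
A character is irreducible iff <chi, chi> = 1, so this representation is reducible.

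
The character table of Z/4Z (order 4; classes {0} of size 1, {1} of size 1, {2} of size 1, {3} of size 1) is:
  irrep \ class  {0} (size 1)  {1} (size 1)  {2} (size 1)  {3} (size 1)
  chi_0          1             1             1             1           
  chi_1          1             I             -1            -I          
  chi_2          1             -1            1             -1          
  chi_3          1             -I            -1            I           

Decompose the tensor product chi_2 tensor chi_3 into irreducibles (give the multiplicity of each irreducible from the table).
chi_2 tensor chi_3 = chi_1 (all other irreducibles have multiplicity 0).

Reasoning: The character of a tensor product is the pointwise product (chi_2 * chi_3)(C) = chi_2(C) * chi_3(C):
  {0}: (1)*(1), {1}: (-1)*(-I), {2}: (1)*(-1), {3}: (-1)*(I)
so (chi_2 * chi_3) takes values
  {0} -> 1, {1} -> I, {2} -> -1, {3} -> -I.
Now take the inner product of this character with each irreducible chi from the table, <chi_2*chi_3, chi> = (1/4) sum_C |C| (chi_2*chi_3)(C) conj(chi(C)):
  <chi_2*chi_3, chi_0> = (1/4)[1*(1)*conj(1) + 1*(I)*conj(1) + 1*(-1)*conj(1) + 1*(-I)*conj(1)]
      = (1/4)[(1) + (I) + (-1) + (-I)] = 0/4 = 0
  <chi_2*chi_3, chi_1> = (1/4)[1*(1)*conj(1) + 1*(I)*conj(I) + 1*(-1)*conj(-1) + 1*(-I)*conj(-I)]
      = (1/4)[(1) + (1) + (1) + (1)] = 4/4 = 1
  <chi_2*chi_3, chi_2> = (1/4)[1*(1)*conj(1) + 1*(I)*conj(-1) + 1*(-1)*conj(1) + 1*(-I)*conj(-1)]
      = (1/4)[(1) + (-I) + (-1) + (I)] = 0/4 = 0
  <chi_2*chi_3, chi_3> = (1/4)[1*(1)*conj(1) + 1*(I)*conj(-I) + 1*(-1)*conj(-1) + 1*(-I)*conj(I)]
      = (1/4)[(1) + (-1) + (1) + (-1)] = 0/4 = 0
(Exp terms are combined using exp(i*s)*conj(exp(i*t)) = exp(i*(s-t)), and sums of them are collapsed using the identity that for every m > 1 the m distinct m-th roots of unity sum to 0, e.g. 1 + exp(2*I*pi/3) + exp(-2*I*pi/3) = 0.)
Hence the multiplicities are chi_1: 1. Dimension check: dim(chi_2)*dim(chi_3) = 1*1 = 1 and sum (mult * dim) = 1*1 = 1.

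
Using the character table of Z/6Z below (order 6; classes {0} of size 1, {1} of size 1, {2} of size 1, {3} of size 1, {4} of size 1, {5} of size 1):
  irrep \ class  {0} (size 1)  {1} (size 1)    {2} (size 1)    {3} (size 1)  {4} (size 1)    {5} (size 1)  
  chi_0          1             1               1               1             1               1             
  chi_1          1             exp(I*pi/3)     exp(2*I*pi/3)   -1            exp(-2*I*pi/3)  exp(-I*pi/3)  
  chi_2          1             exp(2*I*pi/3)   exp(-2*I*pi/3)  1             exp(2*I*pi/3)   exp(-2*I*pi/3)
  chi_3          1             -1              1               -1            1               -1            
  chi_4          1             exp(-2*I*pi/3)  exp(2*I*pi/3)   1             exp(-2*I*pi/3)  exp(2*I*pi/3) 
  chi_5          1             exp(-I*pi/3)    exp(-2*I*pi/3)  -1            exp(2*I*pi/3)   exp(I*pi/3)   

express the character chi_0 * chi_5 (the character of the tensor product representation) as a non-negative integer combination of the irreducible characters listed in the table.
chi_0 tensor chi_5 = chi_5 (all other irreducibles have multiplicity 0).

Details: The character of a tensor product is the pointwise product (chi_0 * chi_5)(C) = chi_0(C) * chi_5(C):
  {0}: (1)*(1), {1}: (1)*(exp(-I*pi/3)), {2}: (1)*(exp(-2*I*pi/3)), {3}: (1)*(-1), {4}: (1)*(exp(2*I*pi/3)), {5}: (1)*(exp(I*pi/3))
so (chi_0 * chi_5) takes values
  {0} -> 1, {1} -> exp(-I*pi/3), {2} -> exp(-2*I*pi/3), {3} -> -1, {4} -> exp(2*I*pi/3), {5} -> exp(I*pi/3).
Now take the inner product of this character with each irreducible chi from the table, <chi_0*chi_5, chi> = (1/6) sum_C |C| (chi_0*chi_5)(C) conj(chi(C)):
  <chi_0*chi_5, chi_0> = (1/6)[1*(1)*conj(1) + 1*(exp(-I*pi/3))*conj(1) + 1*(exp(-2*I*pi/3))*conj(1) + 1*(-1)*conj(1) + 1*(exp(2*I*pi/3))*conj(1) + 1*(exp(I*pi/3))*conj(1)]
      = (1/6)[(1) + (exp(-I*pi/3)) + (exp(-2*I*pi/3)) + (-1) + (exp(2*I*pi/3)) + (exp(I*pi/3))] = 0/6 = 0
  <chi_0*chi_5, chi_1> = (1/6)[1*(1)*conj(1) + 1*(exp(-I*pi/3))*conj(exp(I*pi/3)) + 1*(exp(-2*I*pi/3))*conj(exp(2*I*pi/3)) + 1*(-1)*conj(-1) + 1*(exp(2*I*pi/3))*conj(exp(-2*I*pi/3)) + 1*(exp(I*pi/3))*conj(exp(-I*pi/3))]
      = (1/6)[(1) + (exp(-2*I*pi/3)) + (exp(2*I*pi/3)) + (1) + (exp(-2*I*pi/3)) + (exp(2*I*pi/3))] = 0/6 = 0
  <chi_0*chi_5, chi_2> = (1/6)[1*(1)*conj(1) + 1*(exp(-I*pi/3))*conj(exp(2*I*pi/3)) + 1*(exp(-2*I*pi/3))*conj(exp(-2*I*pi/3)) + 1*(-1)*conj(1) + 1*(exp(2*I*pi/3))*conj(exp(2*I*pi/3)) + 1*(exp(I*pi/3))*conj(exp(-2*I*pi/3))]
      = (1/6)[(1) + (-1) + (1) + (-1) + (1) + (-1)] = 0/6 = 0
  <chi_0*chi_5, chi_3> = (1/6)[1*(1)*conj(1) + 1*(exp(-I*pi/3))*conj(-1) + 1*(exp(-2*I*pi/3))*conj(1) + 1*(-1)*conj(-1) + 1*(exp(2*I*pi/3))*conj(1) + 1*(exp(I*pi/3))*conj(-1)]
      = (1/6)[(1) + (-exp(-I*pi/3)) + (exp(-2*I*pi/3)) + (1) + (exp(2*I*pi/3)) + (-exp(I*pi/3))] = 0/6 = 0
  <chi_0*chi_5, chi_4> = (1/6)[1*(1)*conj(1) + 1*(exp(-I*pi/3))*conj(exp(-2*I*pi/3)) + 1*(exp(-2*I*pi/3))*conj(exp(2*I*pi/3)) + 1*(-1)*conj(1) + 1*(exp(2*I*pi/3))*conj(exp(-2*I*pi/3)) + 1*(exp(I*pi/3))*conj(exp(2*I*pi/3))]
      = (1/6)[(1) + (exp(I*pi/3)) + (exp(2*I*pi/3)) + (-1) + (exp(-2*I*pi/3)) + (exp(-I*pi/3))] = 0/6 = 0
  <chi_0*chi_5, chi_5> = (1/6)[1*(1)*conj(1) + 1*(exp(-I*pi/3))*conj(exp(-I*pi/3)) + 1*(exp(-2*I*pi/3))*conj(exp(-2*I*pi/3)) + 1*(-1)*conj(-1) + 1*(exp(2*I*pi/3))*conj(exp(2*I*pi/3)) + 1*(exp(I*pi/3))*conj(exp(I*pi/3))]
      = (1/6)[(1) + (1) + (1) + (1) + (1) + (1)] = 6/6 = 1
(Exp terms are combined using exp(i*s)*conj(exp(i*t)) = exp(i*(s-t)), and sums of them are collapsed using the identity that for every m > 1 the m distinct m-th roots of unity sum to 0, e.g. 1 + exp(2*I*pi/3) + exp(-2*I*pi/3) = 0.)
Hence the multiplicities are chi_5: 1. Dimension check: dim(chi_0)*dim(chi_5) = 1*1 = 1 and sum (mult * dim) = 1*1 = 1.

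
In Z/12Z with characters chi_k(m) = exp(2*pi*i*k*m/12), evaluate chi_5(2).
chi_5(2) = zeta_12^10 = exp(-I*pi/3)

Working: chi_5(2) = zeta_12^(5*2) = zeta_12^10. Since zeta_12^12 = 1, this equals zeta_12^10 = exp(2*pi*i*10/12) = exp(-I*pi/3).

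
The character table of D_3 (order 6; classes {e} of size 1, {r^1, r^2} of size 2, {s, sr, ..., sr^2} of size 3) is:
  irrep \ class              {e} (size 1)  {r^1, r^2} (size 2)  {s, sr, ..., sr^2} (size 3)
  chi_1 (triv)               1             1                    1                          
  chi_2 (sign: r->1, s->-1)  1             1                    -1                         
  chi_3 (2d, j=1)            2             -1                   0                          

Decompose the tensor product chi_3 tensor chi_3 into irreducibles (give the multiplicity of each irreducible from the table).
chi_3 tensor chi_3 = chi_1 + chi_2 + chi_3 (all other irreducibles have multiplicity 0).

Why: The character of a tensor product is the pointwise product (chi_3 * chi_3)(C) = chi_3(C) * chi_3(C):
  {e}: (2)*(2), {r^1, r^2}: (-1)*(-1), {s, sr, ..., sr^2}: (0)*(0)
so (chi_3 * chi_3) takes values
  {e} -> 4, {r^1, r^2} -> 1, {s, sr, ..., sr^2} -> 0.
Now take the inner product of this character with each irreducible chi from the table, <chi_3*chi_3, chi> = (1/6) sum_C |C| (chi_3*chi_3)(C) conj(chi(C)):
  <chi_3*chi_3, chi_1> = (1/6)[1*(4)*conj(1) + 2*(1)*conj(1) + 3*(0)*conj(1)]
      = (1/6)[(4) + (2) + (0)] = 6/6 = 1
  <chi_3*chi_3, chi_2> = (1/6)[1*(4)*conj(1) + 2*(1)*conj(1) + 3*(0)*conj(-1)]
      = (1/6)[(4) + (2) + (0)] = 6/6 = 1
  <chi_3*chi_3, chi_3> = (1/6)[1*(4)*conj(2) + 2*(1)*conj(-1) + 3*(0)*conj(0)]
      = (1/6)[(8) + (-2) + (0)] = 6/6 = 1
Hence the multiplicities are chi_1: 1, chi_2: 1, chi_3: 1. Dimension check: dim(chi_3)*dim(chi_3) = 2*2 = 4 and sum (mult * dim) = 1*1 + 1*1 + 1*2 = 4.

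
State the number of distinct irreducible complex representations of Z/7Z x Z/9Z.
63

Argument: The number of irreducible complex representations of a finite group equals its number of conjugacy classes. Z/7Z x Z/9Z is abelian of order 63, so every element is its own conjugacy class: 63 classes, so Z/7Z x Z/9Z (order 63) has exactly 63 irreducible complex representations.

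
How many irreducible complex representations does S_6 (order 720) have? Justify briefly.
11

Solution. The number of irreducible complex representations of a finite group equals its number of conjugacy classes. Conjugacy classes in S_6 correspond to cycle types, i.e. partitions of 6; there are p(6) = 11 of them, so S_6 (order 720) has exactly 11 irreducible complex representations.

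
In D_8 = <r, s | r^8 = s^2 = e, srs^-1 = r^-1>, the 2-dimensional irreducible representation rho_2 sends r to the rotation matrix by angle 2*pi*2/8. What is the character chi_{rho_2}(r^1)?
chi_{rho_2}(r^1) = 2*cos(2*pi*2*1/8) = 0

rho_2(r^1) is rotation by angle 2*pi*2*1/8, whose trace is 2*cos(2*pi*2*1/8) = 0.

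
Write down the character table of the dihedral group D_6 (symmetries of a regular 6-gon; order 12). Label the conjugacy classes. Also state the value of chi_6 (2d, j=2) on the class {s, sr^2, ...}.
Conjugacy classes: {e} of size 1, {r^3} of size 1, {r^1, r^5} of size 2, {r^2, r^4} of size 2, {s, sr^2, ...} of size 3, {sr, sr^3, ...} of size 3.
Character table:
  irrep \ class              {e} (size 1)  {r^3} (size 1)  {r^1, r^5} (size 2)  {r^2, r^4} (size 2)  {s, sr^2, ...} (size 3)  {sr, sr^3, ...} (size 3)
  chi_1 (triv)               1             1               1                    1                    1                        1                       
  chi_2 (sign: r->1, s->-1)  1             1               1                    1                    -1                       -1                      
  chi_3 (r->-1, s->1)        1             -1              -1                   1                    1                        -1                      
  chi_4 (r->-1, s->-1)       1             -1              -1                   1                    -1                       1                       
  chi_5 (2d, j=1)            2             -2              1                    -1                   0                        0                       
  chi_6 (2d, j=2)            2             2               -1                   -1                   0                        0                       

Spot check: chi_6 (2d, j=2) on {s, sr^2, ...} = 0.

Details: D_6 has order 2*6 = 12 with 6 conjugacy classes, hence 6 irreducibles. Sum of squared dims 1 + 1 + 1 + 1 + 4 + 4 = 12 = |G|. Linear characters come from the abelianisation; the 2-dimensional irreps have character r^k -> 2*cos(2*pi*j*k/6), reflections -> 0.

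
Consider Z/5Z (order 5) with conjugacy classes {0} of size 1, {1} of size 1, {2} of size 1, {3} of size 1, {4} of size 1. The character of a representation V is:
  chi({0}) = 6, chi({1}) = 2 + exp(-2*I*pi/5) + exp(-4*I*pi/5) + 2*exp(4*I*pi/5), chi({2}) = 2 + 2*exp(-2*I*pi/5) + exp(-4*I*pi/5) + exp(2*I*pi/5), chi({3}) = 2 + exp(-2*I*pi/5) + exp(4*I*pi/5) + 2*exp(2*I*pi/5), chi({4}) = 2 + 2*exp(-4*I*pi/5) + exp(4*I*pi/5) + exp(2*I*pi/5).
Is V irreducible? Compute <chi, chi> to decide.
Not irreducible (reducible): <chi, chi> = 10 > 1.

Derivation: <chi, chi> = (1/|G|) sum_C |C| * |chi(C)|^2 = (1/5)[1*|6|^2 + 1*|2 + exp(-2*I*pi/5) + exp(-4*I*pi/5) + 2*exp(4*I*pi/5)|^2 + 1*|2 + 2*exp(-2*I*pi/5) + exp(-4*I*pi/5) + exp(2*I*pi/5)|^2 + 1*|2 + exp(-2*I*pi/5) + exp(4*I*pi/5) + 2*exp(2*I*pi/5)|^2 + 1*|2 + 2*exp(-4*I*pi/5) + exp(4*I*pi/5) + exp(2*I*pi/5)|^2]
  = (1/5)[(36) + (10 + 5*exp(-2*I*pi/5) + 8*exp(-4*I*pi/5) + 8*exp(4*I*pi/5) + 5*exp(2*I*pi/5)) + (10 + 8*exp(-2*I*pi/5) + 5*exp(-4*I*pi/5) + 5*exp(4*I*pi/5) + 8*exp(2*I*pi/5)) + (10 + 8*exp(-2*I*pi/5) + 5*exp(-4*I*pi/5) + 5*exp(4*I*pi/5) + 8*exp(2*I*pi/5)) + (10 + 5*exp(-2*I*pi/5) + 8*exp(-4*I*pi/5) + 8*exp(4*I*pi/5) + 5*exp(2*I*pi/5))] = 50/5 = 10.
(Exp terms are combined using exp(i*s)*conj(exp(i*t)) = exp(i*(s-t)), and sums of them are collapsed using the identity that for every m > 1 the m distinct m-th roots of unity sum to 0, e.g. 1 + exp(2*I*pi/3) + exp(-2*I*pi/3) = 0.)
A character is irreducible iff <chi, chi> = 1, so this representation is reducible.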